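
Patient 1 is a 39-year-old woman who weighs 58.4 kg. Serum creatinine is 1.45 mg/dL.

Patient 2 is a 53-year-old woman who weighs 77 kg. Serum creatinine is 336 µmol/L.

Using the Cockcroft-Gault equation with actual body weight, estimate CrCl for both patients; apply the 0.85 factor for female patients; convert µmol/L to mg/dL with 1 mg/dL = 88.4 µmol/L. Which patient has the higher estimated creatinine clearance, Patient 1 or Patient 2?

Patient 1: CrCl = (140 − 39) × 58.4 / (72 × 1.45) × 0.85 = 5898.4 / 104.40 × 0.85 ≈ 48.0 mL/min
Patient 2: SCr = 336 / 88.4 = 3.801 mg/dL
Patient 2: CrCl = (140 − 53) × 77 / (72 × 3.801) × 0.85 = 6699.0 / 273.67 × 0.85 ≈ 20.8 mL/min
48.0 vs 20.8 mL/min → Patient 1 is higher.

Patient 1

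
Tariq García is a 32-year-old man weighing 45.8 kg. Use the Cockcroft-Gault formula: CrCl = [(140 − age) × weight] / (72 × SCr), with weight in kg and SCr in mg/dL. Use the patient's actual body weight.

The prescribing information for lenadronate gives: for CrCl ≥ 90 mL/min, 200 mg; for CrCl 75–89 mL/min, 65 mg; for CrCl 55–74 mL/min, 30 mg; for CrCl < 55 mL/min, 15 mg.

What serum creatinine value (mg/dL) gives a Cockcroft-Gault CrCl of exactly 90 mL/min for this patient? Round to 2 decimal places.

Standard dose requires CrCl ≥ 90 mL/min.
Set (140 − 32) × 45.8 / (72 × SCr) = 90
SCr = (140 − 32) × 45.8 / (72 × 90) = 0.763 mg/dL

0.76 mg/dL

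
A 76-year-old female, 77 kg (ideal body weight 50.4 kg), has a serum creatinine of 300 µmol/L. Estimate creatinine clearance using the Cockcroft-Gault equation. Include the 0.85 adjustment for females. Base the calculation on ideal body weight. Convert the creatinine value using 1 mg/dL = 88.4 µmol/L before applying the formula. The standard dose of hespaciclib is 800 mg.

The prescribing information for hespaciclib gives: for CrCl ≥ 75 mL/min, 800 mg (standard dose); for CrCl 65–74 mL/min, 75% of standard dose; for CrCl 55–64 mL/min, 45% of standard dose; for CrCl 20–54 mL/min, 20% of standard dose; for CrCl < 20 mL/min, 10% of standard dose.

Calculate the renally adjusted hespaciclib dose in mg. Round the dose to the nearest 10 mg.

80 mg

SCr = 300 / 88.4 = 3.394 mg/dL
CrCl = (140 − 76) × 50.4 / (72 × 3.394) × 0.85 = 3225.6 / 244.37 × 0.85 ≈ 11.2 mL/min
CrCl ≈ 11 mL/min → bracket < 20 mL/min.
10% of 800 mg = 80 mg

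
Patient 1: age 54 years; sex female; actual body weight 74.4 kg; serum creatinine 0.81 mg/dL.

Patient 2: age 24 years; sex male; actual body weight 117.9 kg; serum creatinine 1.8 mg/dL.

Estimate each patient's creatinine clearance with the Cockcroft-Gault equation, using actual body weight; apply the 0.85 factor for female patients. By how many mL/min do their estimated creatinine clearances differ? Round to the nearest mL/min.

Patient 1: CrCl = (140 − 54) × 74.4 / (72 × 0.81) × 0.85 = 6398.4 / 58.32 × 0.85 ≈ 93.3 mL/min
Patient 2: CrCl = (140 − 24) × 117.9 / (72 × 1.8) = 13676.4 / 129.60 ≈ 105.5 mL/min
|93.3 − 105.5| = 12.2 mL/min

12 mL/min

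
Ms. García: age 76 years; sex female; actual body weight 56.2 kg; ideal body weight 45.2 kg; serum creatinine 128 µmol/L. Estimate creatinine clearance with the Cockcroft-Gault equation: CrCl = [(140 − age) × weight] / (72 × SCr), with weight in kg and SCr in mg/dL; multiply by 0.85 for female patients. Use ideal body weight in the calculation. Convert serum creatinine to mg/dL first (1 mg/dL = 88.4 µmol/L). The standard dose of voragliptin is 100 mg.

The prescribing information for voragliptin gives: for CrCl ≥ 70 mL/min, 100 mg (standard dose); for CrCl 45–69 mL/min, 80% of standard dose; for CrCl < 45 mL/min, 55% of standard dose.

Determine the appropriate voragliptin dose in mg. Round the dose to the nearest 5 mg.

SCr = 128 / 88.4 = 1.448 mg/dL
CrCl = (140 − 76) × 45.2 / (72 × 1.448) × 0.85 = 2892.8 / 104.26 × 0.85 ≈ 23.6 mL/min
CrCl ≈ 24 mL/min → bracket < 45 mL/min.
55% of 100 mg = 55 mg

55 mg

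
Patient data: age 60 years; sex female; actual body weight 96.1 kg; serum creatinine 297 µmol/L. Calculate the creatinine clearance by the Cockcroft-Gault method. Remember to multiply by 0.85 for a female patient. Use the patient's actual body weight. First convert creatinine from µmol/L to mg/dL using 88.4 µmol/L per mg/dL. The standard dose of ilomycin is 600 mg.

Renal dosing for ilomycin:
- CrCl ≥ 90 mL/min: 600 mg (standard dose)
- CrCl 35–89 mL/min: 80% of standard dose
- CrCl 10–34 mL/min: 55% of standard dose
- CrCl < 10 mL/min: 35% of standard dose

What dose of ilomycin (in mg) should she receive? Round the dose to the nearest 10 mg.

330 mg

SCr = 297 / 88.4 = 3.36 mg/dL
CrCl = (140 − 60) × 96.1 / (72 × 3.36) × 0.85 = 7688.0 / 241.92 × 0.85 ≈ 27.0 mL/min
CrCl ≈ 27 mL/min → bracket 10–34 mL/min.
55% of 600 mg = 330 mg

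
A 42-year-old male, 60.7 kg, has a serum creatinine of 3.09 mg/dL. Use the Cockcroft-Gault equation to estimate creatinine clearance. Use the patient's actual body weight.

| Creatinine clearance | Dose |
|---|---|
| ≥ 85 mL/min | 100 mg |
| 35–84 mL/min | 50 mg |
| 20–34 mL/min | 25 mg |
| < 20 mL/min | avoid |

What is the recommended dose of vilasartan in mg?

CrCl = (140 − 42) × 60.7 / (72 × 3.09) = 5948.6 / 222.48 ≈ 26.7 mL/min
CrCl ≈ 27 mL/min → bracket 20–34 mL/min.
Dose for this bracket: 25 mg.

25 mg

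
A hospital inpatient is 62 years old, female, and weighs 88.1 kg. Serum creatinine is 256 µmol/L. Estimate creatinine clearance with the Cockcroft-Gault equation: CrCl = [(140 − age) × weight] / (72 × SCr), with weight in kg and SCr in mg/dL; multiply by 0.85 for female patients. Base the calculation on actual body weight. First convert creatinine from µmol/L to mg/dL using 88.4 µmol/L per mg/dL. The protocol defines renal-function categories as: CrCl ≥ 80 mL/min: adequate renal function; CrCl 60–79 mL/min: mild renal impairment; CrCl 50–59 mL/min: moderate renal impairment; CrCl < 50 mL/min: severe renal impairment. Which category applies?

severe renal impairment

SCr = 256 / 88.4 = 2.896 mg/dL
CrCl = (140 − 62) × 88.1 / (72 × 2.896) × 0.85 = 6871.8 / 208.51 × 0.85 ≈ 28.0 mL/min
28 mL/min falls in the 'severe renal impairment' range.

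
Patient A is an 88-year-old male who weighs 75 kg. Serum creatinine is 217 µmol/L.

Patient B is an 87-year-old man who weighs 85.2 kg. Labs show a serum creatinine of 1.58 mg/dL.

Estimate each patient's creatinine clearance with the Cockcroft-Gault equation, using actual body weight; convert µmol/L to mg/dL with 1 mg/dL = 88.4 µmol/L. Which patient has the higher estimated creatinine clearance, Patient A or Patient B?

Patient A: SCr = 217 / 88.4 = 2.455 mg/dL
Patient A: CrCl = (140 − 88) × 75 / (72 × 2.455) = 3900.0 / 176.76 ≈ 22.1 mL/min
Patient B: CrCl = (140 − 87) × 85.2 / (72 × 1.58) = 4515.6 / 113.76 ≈ 39.7 mL/min
22.1 vs 39.7 mL/min → Patient B is higher.

Patient B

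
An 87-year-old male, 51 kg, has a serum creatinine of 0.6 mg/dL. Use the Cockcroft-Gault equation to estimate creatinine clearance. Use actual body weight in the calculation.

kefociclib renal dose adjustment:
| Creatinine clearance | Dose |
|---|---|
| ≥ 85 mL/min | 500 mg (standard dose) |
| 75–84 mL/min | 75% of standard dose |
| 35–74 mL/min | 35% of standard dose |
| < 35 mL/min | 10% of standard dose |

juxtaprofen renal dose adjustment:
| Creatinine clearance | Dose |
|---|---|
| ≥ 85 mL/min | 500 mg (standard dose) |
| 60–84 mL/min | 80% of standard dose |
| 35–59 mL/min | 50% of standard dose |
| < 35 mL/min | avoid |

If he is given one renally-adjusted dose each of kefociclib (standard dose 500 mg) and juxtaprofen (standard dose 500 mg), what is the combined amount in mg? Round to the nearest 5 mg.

575 mg

CrCl = (140 − 87) × 51 / (72 × 0.6) = 2703.0 / 43.20 ≈ 62.6 mL/min
CrCl ≈ 63 mL/min.
kefociclib: 35–74 mL/min → 35% of 500 mg = 175 mg.
juxtaprofen: 60–84 mL/min → 80% of 500 mg = 400 mg.
Total = 175 + 400 = 575 mg.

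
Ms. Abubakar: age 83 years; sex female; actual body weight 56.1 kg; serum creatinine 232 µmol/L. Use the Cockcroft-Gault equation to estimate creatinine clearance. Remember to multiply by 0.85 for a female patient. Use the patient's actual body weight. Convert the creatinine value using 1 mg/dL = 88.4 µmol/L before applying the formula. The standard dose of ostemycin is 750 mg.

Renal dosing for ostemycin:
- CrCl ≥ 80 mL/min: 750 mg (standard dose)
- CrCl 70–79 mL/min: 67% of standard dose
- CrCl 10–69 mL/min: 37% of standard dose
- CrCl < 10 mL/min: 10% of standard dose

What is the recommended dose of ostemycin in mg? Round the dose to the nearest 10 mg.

SCr = 232 / 88.4 = 2.624 mg/dL
CrCl = (140 − 83) × 56.1 / (72 × 2.624) × 0.85 = 3197.7 / 188.93 × 0.85 ≈ 14.4 mL/min
CrCl ≈ 14 mL/min → bracket 10–69 mL/min.
37% of 750 mg = 277.5 mg → 280 mg

280 mg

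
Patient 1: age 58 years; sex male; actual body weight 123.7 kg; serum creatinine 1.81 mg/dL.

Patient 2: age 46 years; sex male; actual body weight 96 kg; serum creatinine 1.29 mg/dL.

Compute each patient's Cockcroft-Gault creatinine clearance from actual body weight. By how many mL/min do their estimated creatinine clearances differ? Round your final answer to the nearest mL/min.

Patient 1: CrCl = (140 − 58) × 123.7 / (72 × 1.81) = 10143.4 / 130.32 ≈ 77.8 mL/min
Patient 2: CrCl = (140 − 46) × 96 / (72 × 1.29) = 9024.0 / 92.88 ≈ 97.2 mL/min
|77.8 − 97.2| = 19.4 mL/min

19 mL/min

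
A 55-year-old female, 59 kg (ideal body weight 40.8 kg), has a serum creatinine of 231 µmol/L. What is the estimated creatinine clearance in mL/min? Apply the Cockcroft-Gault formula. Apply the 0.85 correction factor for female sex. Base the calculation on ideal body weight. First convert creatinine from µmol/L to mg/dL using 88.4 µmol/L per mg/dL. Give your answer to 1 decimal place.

SCr = 231 / 88.4 = 2.613 mg/dL
CrCl = (140 − 55) × 40.8 / (72 × 2.613) × 0.85 = 3468.0 / 188.14 × 0.85 ≈ 15.7 mL/min

15.7 mL/min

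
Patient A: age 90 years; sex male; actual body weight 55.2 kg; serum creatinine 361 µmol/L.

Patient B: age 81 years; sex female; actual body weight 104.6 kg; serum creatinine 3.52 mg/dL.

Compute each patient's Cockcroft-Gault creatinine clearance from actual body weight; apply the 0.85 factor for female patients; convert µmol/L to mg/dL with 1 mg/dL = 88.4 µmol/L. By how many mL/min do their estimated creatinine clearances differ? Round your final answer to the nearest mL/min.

11 mL/min

Patient A: SCr = 361 / 88.4 = 4.084 mg/dL
Patient A: CrCl = (140 − 90) × 55.2 / (72 × 4.084) = 2760.0 / 294.05 ≈ 9.4 mL/min
Patient B: CrCl = (140 − 81) × 104.6 / (72 × 3.52) × 0.85 = 6171.4 / 253.44 × 0.85 ≈ 20.7 mL/min
|9.4 − 20.7| = 11.3 mL/min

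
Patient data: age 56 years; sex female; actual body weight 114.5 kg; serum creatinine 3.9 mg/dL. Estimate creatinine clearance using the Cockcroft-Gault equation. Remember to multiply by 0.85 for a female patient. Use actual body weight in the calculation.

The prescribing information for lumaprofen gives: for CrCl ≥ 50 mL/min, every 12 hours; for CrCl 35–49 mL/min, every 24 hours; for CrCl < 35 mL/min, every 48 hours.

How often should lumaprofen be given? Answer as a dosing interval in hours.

CrCl = (140 − 56) × 114.5 / (72 × 3.9) × 0.85 = 9618.0 / 280.80 × 0.85 ≈ 29.1 mL/min
CrCl ≈ 29 mL/min → bracket < 35 mL/min → every 48 hours.

every 48 hours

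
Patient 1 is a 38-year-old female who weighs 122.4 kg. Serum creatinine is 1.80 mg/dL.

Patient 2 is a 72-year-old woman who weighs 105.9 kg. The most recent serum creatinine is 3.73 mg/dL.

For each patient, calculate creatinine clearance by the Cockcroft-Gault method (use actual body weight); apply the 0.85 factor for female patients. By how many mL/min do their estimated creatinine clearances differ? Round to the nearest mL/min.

Patient 1: CrCl = (140 − 38) × 122.4 / (72 × 1.8) × 0.85 = 12484.8 / 129.60 × 0.85 ≈ 81.9 mL/min
Patient 2: CrCl = (140 − 72) × 105.9 / (72 × 3.73) × 0.85 = 7201.2 / 268.56 × 0.85 ≈ 22.8 mL/min
|81.9 − 22.8| = 59.1 mL/min

59 mL/min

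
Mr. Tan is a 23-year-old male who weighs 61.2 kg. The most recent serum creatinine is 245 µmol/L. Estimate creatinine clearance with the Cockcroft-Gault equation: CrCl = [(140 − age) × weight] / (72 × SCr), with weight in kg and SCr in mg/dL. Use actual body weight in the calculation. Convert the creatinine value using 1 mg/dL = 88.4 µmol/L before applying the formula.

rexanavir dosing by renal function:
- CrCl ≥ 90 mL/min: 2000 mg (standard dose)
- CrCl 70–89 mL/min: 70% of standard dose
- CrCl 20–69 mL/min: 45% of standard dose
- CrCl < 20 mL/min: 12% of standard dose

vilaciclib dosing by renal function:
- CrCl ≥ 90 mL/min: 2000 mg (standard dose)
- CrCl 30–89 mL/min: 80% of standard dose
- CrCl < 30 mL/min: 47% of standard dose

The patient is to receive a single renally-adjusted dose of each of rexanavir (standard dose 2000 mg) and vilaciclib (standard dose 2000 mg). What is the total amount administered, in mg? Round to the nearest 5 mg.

2500 mg

SCr = 245 / 88.4 = 2.771 mg/dL
CrCl = (140 − 23) × 61.2 / (72 × 2.771) = 7160.4 / 199.51 ≈ 35.9 mL/min
CrCl ≈ 36 mL/min.
rexanavir: 20–69 mL/min → 45% of 2000 mg = 900 mg.
vilaciclib: 30–89 mL/min → 80% of 2000 mg = 1600 mg.
Total = 900 + 1600 = 2500 mg.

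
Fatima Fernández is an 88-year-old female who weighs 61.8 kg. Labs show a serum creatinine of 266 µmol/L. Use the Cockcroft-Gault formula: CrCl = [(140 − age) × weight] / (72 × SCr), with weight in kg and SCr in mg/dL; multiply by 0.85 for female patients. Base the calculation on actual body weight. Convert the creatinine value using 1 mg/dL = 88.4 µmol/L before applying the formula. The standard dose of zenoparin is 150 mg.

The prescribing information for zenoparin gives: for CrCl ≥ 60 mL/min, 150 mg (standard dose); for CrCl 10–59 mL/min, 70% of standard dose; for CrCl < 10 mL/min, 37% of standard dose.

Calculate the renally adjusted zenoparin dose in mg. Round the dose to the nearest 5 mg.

SCr = 266 / 88.4 = 3.009 mg/dL
CrCl = (140 − 88) × 61.8 / (72 × 3.009) × 0.85 = 3213.6 / 216.65 × 0.85 ≈ 12.6 mL/min
CrCl ≈ 13 mL/min → bracket 10–59 mL/min.
70% of 150 mg = 105 mg

105 mg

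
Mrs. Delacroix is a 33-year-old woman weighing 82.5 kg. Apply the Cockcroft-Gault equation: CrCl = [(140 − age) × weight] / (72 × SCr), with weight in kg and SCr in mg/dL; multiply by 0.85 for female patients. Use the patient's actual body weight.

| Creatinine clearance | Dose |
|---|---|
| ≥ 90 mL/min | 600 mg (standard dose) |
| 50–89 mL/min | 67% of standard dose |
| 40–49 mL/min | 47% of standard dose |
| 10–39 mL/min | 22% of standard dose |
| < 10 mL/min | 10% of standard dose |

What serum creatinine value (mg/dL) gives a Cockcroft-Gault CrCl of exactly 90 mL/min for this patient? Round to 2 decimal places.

Standard dose requires CrCl ≥ 90 mL/min.
Set (140 − 33) × 82.5 × 0.85 / (72 × SCr) = 90
SCr = (140 − 33) × 82.5 × 0.85 / (72 × 90) = 1.158 mg/dL

1.16 mg/dL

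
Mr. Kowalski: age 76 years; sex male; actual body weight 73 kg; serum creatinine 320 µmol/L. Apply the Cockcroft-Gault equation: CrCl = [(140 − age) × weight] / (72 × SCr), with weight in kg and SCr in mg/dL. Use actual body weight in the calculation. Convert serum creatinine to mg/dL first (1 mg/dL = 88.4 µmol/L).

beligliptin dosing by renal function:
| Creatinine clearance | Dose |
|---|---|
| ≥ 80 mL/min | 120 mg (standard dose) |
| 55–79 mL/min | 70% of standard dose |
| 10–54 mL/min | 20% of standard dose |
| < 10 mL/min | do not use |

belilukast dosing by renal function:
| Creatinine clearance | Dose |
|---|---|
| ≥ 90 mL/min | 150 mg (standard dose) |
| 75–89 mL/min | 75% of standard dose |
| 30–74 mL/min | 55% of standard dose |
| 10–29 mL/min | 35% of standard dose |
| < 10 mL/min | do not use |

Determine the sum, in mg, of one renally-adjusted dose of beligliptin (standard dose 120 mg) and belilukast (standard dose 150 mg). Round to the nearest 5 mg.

75 mg

SCr = 320 / 88.4 = 3.62 mg/dL
CrCl = (140 − 76) × 73 / (72 × 3.62) = 4672.0 / 260.64 ≈ 17.9 mL/min
CrCl ≈ 18 mL/min.
beligliptin: 10–54 mL/min → 20% of 120 mg = 24 mg.
belilukast: 10–29 mL/min → 35% of 150 mg = 52.5 mg.
Total = 24 + 52.5 = 76.5 mg.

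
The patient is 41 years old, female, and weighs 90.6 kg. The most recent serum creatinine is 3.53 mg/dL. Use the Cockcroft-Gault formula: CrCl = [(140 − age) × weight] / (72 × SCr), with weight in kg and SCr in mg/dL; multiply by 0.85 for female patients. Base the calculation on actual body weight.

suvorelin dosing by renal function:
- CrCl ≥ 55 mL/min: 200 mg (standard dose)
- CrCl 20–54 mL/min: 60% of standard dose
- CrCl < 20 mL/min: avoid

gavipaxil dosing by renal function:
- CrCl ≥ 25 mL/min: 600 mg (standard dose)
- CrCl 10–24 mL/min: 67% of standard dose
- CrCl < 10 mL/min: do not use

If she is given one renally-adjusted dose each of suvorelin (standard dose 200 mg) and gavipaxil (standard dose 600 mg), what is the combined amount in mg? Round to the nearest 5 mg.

CrCl = (140 − 41) × 90.6 / (72 × 3.53) × 0.85 = 8969.4 / 254.16 × 0.85 ≈ 30.0 mL/min
CrCl ≈ 30 mL/min.
suvorelin: 20–54 mL/min → 60% of 200 mg = 120 mg.
gavipaxil: ≥ 25 mL/min → 100% of 600 mg = 600 mg.
Total = 120 + 600 = 720 mg.

720 mg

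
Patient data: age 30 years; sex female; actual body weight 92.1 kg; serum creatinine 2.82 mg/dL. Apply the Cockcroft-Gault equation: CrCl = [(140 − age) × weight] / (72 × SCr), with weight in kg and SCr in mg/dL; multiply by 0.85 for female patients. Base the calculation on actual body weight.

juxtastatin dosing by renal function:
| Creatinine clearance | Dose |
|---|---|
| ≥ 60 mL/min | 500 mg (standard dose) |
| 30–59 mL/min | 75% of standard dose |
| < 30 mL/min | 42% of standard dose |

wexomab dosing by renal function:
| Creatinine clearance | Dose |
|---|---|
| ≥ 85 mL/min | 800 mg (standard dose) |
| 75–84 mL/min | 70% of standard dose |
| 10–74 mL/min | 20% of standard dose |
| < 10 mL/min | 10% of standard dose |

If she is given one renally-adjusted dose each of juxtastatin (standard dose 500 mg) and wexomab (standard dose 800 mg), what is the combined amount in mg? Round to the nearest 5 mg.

535 mg

CrCl = (140 − 30) × 92.1 / (72 × 2.82) × 0.85 = 10131.0 / 203.04 × 0.85 ≈ 42.4 mL/min
CrCl ≈ 42 mL/min.
juxtastatin: 30–59 mL/min → 75% of 500 mg = 375 mg.
wexomab: 10–74 mL/min → 20% of 800 mg = 160 mg.
Total = 375 + 160 = 535 mg.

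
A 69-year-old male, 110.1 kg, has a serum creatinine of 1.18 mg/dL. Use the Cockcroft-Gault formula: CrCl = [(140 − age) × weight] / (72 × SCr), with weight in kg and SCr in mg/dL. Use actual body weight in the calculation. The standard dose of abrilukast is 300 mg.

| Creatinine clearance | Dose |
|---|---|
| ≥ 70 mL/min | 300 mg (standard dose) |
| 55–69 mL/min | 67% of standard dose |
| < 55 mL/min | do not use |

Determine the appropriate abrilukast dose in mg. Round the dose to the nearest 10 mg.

300 mg

CrCl = (140 − 69) × 110.1 / (72 × 1.18) = 7817.1 / 84.96 ≈ 92.0 mL/min
CrCl ≈ 92 mL/min → bracket ≥ 70 mL/min.
100% of 300 mg = 300 mg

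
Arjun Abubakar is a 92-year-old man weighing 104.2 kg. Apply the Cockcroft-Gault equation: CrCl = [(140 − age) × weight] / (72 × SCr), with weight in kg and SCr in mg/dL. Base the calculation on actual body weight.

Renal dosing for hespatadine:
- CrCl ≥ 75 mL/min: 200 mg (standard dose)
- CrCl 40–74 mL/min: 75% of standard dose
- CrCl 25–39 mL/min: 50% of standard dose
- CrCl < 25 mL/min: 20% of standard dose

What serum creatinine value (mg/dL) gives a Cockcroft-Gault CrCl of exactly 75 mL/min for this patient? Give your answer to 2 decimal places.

Standard dose requires CrCl ≥ 75 mL/min.
Set (140 − 92) × 104.2 / (72 × SCr) = 75
SCr = (140 − 92) × 104.2 / (72 × 75) = 0.926 mg/dL

0.93 mg/dL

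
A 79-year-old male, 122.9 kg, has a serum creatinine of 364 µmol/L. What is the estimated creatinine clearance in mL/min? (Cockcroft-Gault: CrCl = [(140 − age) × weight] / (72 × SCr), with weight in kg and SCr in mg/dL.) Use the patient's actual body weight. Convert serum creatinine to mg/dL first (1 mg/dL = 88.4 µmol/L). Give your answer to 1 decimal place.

25.3 mL/min

SCr = 364 / 88.4 = 4.118 mg/dL
CrCl = (140 − 79) × 122.9 / (72 × 4.118) = 7496.9 / 296.50 ≈ 25.3 mL/min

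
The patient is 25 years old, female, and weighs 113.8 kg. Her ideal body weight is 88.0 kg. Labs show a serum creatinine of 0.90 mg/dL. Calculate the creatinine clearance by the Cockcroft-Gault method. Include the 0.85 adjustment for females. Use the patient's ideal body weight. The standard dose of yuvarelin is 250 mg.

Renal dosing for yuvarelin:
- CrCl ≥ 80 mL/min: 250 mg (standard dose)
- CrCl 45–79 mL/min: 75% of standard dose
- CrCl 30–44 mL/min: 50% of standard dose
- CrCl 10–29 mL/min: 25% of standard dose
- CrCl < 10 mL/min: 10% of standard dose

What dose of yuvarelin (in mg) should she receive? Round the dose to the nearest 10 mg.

250 mg

CrCl = (140 − 25) × 88 / (72 × 0.9) × 0.85 = 10120.0 / 64.80 × 0.85 ≈ 132.7 mL/min
CrCl ≈ 133 mL/min → bracket ≥ 80 mL/min.
100% of 250 mg = 250 mg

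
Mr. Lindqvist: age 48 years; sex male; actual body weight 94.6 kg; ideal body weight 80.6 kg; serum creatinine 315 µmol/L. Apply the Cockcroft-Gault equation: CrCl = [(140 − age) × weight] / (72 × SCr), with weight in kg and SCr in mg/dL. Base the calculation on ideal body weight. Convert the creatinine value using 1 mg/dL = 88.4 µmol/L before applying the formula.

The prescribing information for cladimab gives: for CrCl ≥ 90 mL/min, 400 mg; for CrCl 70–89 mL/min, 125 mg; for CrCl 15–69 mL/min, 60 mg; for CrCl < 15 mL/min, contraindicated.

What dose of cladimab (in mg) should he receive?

60 mg

SCr = 315 / 88.4 = 3.563 mg/dL
CrCl = (140 − 48) × 80.6 / (72 × 3.563) = 7415.2 / 256.54 ≈ 28.9 mL/min
CrCl ≈ 29 mL/min → bracket 15–69 mL/min.
Dose for this bracket: 60 mg.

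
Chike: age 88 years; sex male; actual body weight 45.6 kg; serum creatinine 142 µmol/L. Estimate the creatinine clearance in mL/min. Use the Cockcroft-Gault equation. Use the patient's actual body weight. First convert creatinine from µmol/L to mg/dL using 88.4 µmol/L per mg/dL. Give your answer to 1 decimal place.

20.5 mL/min

SCr = 142 / 88.4 = 1.606 mg/dL
CrCl = (140 − 88) × 45.6 / (72 × 1.606) = 2371.2 / 115.63 ≈ 20.5 mL/min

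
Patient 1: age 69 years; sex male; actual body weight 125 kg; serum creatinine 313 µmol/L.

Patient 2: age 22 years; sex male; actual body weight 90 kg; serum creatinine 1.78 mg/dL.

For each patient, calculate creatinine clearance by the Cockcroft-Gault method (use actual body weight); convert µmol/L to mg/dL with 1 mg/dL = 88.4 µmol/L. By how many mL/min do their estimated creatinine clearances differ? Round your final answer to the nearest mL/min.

Patient 1: SCr = 313 / 88.4 = 3.541 mg/dL
Patient 1: CrCl = (140 − 69) × 125 / (72 × 3.541) = 8875.0 / 254.95 ≈ 34.8 mL/min
Patient 2: CrCl = (140 − 22) × 90 / (72 × 1.78) = 10620.0 / 128.16 ≈ 82.9 mL/min
|34.8 − 82.9| = 48.1 mL/min

48 mL/min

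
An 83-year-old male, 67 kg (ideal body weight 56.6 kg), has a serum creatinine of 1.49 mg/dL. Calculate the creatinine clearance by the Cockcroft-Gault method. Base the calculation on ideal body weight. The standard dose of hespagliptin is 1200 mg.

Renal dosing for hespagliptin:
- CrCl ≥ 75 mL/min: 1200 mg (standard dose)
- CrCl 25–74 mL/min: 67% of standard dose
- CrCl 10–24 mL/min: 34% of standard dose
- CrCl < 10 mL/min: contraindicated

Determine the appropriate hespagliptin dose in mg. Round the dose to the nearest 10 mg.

CrCl = (140 − 83) × 56.6 / (72 × 1.49) = 3226.2 / 107.28 ≈ 30.1 mL/min
CrCl ≈ 30 mL/min → bracket 25–74 mL/min.
67% of 1200 mg = 804 mg → 800 mg

800 mg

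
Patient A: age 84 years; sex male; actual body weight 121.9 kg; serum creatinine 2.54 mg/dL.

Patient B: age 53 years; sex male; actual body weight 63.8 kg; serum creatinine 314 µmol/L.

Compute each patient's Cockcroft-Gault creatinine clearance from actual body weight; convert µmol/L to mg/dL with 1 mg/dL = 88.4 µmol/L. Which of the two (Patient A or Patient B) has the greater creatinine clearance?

Patient A: CrCl = (140 − 84) × 121.9 / (72 × 2.54) = 6826.4 / 182.88 ≈ 37.3 mL/min
Patient B: SCr = 314 / 88.4 = 3.552 mg/dL
Patient B: CrCl = (140 − 53) × 63.8 / (72 × 3.552) = 5550.6 / 255.74 ≈ 21.7 mL/min
37.3 vs 21.7 mL/min → Patient A is higher.

Patient A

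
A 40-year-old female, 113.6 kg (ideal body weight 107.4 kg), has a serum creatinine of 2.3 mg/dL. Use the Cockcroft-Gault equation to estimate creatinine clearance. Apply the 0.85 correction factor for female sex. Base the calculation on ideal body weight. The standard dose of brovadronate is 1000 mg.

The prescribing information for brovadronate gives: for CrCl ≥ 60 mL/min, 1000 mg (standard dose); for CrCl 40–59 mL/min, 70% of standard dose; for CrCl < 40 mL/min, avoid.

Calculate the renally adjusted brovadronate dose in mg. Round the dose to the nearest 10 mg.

700 mg

CrCl = (140 − 40) × 107.4 / (72 × 2.3) × 0.85 = 10740.0 / 165.60 × 0.85 ≈ 55.1 mL/min
CrCl ≈ 55 mL/min → bracket 40–59 mL/min.
70% of 1000 mg = 700 mg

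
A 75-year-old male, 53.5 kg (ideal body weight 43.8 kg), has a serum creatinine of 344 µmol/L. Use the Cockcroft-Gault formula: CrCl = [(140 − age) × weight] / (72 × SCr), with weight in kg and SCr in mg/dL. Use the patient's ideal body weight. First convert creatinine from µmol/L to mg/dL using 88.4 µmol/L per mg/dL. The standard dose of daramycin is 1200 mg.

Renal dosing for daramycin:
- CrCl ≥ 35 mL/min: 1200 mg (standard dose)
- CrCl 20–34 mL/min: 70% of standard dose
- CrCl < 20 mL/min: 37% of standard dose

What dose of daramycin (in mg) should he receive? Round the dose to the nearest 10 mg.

440 mg

SCr = 344 / 88.4 = 3.891 mg/dL
CrCl = (140 − 75) × 43.8 / (72 × 3.891) = 2847.0 / 280.15 ≈ 10.2 mL/min
CrCl ≈ 10 mL/min → bracket < 20 mL/min.
37% of 1200 mg = 444 mg → 440 mg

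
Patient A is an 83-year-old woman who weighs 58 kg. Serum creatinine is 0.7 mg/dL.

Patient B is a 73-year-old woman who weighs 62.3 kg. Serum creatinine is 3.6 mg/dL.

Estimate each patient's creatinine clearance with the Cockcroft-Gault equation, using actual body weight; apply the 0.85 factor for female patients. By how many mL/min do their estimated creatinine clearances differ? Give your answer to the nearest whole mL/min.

42 mL/min

Patient A: CrCl = (140 − 83) × 58 / (72 × 0.7) × 0.85 = 3306.0 / 50.40 × 0.85 ≈ 55.8 mL/min
Patient B: CrCl = (140 − 73) × 62.3 / (72 × 3.6) × 0.85 = 4174.1 / 259.20 × 0.85 ≈ 13.7 mL/min
|55.8 − 13.7| = 42.1 mL/min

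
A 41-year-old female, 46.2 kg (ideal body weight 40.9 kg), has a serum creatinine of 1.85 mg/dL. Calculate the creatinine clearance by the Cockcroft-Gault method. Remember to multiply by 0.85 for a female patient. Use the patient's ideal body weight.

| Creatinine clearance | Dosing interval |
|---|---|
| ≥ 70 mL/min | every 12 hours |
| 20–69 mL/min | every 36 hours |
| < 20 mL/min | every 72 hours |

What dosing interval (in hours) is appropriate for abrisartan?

every 36 hours

CrCl = (140 − 41) × 40.9 / (72 × 1.85) × 0.85 = 4049.1 / 133.20 × 0.85 ≈ 25.8 mL/min
CrCl ≈ 26 mL/min → bracket 20–69 mL/min → every 36 hours.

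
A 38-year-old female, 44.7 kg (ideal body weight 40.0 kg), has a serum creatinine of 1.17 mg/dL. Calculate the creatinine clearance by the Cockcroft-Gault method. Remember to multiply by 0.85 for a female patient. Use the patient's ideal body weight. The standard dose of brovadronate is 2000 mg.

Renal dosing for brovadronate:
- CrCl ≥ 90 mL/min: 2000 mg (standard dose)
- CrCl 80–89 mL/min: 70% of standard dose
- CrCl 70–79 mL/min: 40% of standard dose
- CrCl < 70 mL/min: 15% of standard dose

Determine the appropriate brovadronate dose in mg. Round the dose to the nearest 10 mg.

CrCl = (140 − 38) × 40 / (72 × 1.17) × 0.85 = 4080.0 / 84.24 × 0.85 ≈ 41.2 mL/min
CrCl ≈ 41 mL/min → bracket < 70 mL/min.
15% of 2000 mg = 300 mg

300 mg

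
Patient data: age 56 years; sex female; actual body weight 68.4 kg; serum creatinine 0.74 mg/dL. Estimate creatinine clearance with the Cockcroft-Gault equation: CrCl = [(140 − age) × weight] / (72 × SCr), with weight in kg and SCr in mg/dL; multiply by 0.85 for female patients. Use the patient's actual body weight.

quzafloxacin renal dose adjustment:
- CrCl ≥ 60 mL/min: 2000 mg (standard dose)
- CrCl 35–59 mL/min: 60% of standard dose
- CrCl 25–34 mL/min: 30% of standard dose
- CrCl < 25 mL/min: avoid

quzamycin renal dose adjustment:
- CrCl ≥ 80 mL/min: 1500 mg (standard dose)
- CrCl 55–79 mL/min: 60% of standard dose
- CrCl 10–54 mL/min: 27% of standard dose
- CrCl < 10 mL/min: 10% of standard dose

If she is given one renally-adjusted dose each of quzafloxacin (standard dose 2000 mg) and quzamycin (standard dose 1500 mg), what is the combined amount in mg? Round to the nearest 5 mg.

CrCl = (140 − 56) × 68.4 / (72 × 0.74) × 0.85 = 5745.6 / 53.28 × 0.85 ≈ 91.7 mL/min
CrCl ≈ 92 mL/min.
quzafloxacin: ≥ 60 mL/min → 100% of 2000 mg = 2000 mg.
quzamycin: ≥ 80 mL/min → 100% of 1500 mg = 1500 mg.
Total = 2000 + 1500 = 3500 mg.

3500 mg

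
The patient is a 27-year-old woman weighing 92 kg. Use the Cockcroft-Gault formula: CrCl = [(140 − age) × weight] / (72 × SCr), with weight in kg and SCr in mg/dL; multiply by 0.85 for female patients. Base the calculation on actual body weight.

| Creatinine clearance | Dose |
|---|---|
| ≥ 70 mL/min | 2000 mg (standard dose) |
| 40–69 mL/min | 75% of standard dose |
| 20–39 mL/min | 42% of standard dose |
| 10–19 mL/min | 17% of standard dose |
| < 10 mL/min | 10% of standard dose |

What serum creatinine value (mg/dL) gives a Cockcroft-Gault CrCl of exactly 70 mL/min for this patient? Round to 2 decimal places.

Standard dose requires CrCl ≥ 70 mL/min.
Set (140 − 27) × 92 × 0.85 / (72 × SCr) = 70
SCr = (140 − 27) × 92 × 0.85 / (72 × 70) = 1.753 mg/dL

1.75 mg/dL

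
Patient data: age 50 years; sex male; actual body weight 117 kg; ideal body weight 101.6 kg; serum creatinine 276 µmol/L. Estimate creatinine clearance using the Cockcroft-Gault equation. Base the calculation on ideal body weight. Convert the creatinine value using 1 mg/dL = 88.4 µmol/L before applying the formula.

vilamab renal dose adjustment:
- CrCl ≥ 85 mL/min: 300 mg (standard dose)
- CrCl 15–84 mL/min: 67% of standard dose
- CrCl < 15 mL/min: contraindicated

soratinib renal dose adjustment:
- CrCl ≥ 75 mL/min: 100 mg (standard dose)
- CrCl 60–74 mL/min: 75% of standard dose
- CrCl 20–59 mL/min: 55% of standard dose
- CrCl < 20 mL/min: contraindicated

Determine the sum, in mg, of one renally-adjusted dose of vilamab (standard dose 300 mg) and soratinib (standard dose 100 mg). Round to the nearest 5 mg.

SCr = 276 / 88.4 = 3.122 mg/dL
CrCl = (140 − 50) × 101.6 / (72 × 3.122) = 9144.0 / 224.78 ≈ 40.7 mL/min
CrCl ≈ 41 mL/min.
vilamab: 15–84 mL/min → 67% of 300 mg = 201 mg.
soratinib: 20–59 mL/min → 55% of 100 mg = 55 mg.
Total = 201 + 55 = 256 mg.

255 mg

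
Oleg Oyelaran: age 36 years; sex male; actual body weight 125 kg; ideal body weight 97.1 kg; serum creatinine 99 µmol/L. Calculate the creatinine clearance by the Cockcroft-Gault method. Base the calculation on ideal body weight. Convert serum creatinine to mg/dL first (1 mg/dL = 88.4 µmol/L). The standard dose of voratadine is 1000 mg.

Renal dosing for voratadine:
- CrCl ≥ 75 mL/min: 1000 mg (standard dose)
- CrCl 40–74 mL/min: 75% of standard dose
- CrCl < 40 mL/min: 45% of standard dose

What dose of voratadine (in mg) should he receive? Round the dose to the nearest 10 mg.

SCr = 99 / 88.4 = 1.12 mg/dL
CrCl = (140 − 36) × 97.1 / (72 × 1.12) = 10098.4 / 80.64 ≈ 125.2 mL/min
CrCl ≈ 125 mL/min → bracket ≥ 75 mL/min.
100% of 1000 mg = 1000 mg

1000 mg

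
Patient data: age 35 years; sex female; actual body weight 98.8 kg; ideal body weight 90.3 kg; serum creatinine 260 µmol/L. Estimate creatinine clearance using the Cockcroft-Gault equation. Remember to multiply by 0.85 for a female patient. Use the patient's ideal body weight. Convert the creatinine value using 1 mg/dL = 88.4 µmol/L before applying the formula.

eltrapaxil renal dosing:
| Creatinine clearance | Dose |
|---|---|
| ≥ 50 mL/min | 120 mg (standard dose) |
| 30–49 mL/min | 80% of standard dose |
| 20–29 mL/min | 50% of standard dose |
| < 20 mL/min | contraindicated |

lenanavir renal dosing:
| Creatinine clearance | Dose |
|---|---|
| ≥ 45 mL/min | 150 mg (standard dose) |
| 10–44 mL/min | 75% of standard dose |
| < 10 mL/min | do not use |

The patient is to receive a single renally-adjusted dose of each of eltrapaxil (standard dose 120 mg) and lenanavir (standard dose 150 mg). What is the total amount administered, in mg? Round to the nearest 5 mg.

210 mg

SCr = 260 / 88.4 = 2.941 mg/dL
CrCl = (140 − 35) × 90.3 / (72 × 2.941) × 0.85 = 9481.5 / 211.75 × 0.85 ≈ 38.1 mL/min
CrCl ≈ 38 mL/min.
eltrapaxil: 30–49 mL/min → 80% of 120 mg = 96 mg.
lenanavir: 10–44 mL/min → 75% of 150 mg = 112.5 mg.
Total = 96 + 112.5 = 208.5 mg.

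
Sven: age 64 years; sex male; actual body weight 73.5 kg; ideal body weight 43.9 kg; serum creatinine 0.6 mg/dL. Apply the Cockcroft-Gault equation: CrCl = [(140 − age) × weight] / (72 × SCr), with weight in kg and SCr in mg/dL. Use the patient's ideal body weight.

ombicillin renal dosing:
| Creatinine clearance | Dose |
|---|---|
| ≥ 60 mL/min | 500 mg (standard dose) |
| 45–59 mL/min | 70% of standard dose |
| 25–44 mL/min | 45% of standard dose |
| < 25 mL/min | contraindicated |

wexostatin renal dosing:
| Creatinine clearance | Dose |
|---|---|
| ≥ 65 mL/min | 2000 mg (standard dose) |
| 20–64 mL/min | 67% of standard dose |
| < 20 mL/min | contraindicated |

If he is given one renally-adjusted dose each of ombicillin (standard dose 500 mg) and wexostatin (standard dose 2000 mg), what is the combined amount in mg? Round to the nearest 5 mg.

CrCl = (140 − 64) × 43.9 / (72 × 0.6) = 3336.4 / 43.20 ≈ 77.2 mL/min
CrCl ≈ 77 mL/min.
ombicillin: ≥ 60 mL/min → 100% of 500 mg = 500 mg.
wexostatin: ≥ 65 mL/min → 100% of 2000 mg = 2000 mg.
Total = 500 + 2000 = 2500 mg.

2500 mg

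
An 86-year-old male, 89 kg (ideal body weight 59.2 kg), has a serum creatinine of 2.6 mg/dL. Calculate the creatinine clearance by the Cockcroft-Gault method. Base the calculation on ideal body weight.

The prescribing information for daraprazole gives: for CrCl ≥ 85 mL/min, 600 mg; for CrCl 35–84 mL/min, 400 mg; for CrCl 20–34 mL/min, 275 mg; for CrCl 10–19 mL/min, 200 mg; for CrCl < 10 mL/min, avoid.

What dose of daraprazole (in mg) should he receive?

200 mg

CrCl = (140 − 86) × 59.2 / (72 × 2.6) = 3196.8 / 187.20 ≈ 17.1 mL/min
CrCl ≈ 17 mL/min → bracket 10–19 mL/min.
Dose for this bracket: 200 mg.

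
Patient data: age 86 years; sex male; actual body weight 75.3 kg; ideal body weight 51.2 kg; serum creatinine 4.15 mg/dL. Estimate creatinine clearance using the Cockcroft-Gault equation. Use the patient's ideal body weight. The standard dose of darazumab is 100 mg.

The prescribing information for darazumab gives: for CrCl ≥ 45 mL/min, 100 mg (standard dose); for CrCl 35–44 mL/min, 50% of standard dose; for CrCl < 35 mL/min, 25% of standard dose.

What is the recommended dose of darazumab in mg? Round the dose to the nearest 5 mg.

25 mg

CrCl = (140 − 86) × 51.2 / (72 × 4.15) = 2764.8 / 298.80 ≈ 9.3 mL/min
CrCl ≈ 9 mL/min → bracket < 35 mL/min.
25% of 100 mg = 25 mg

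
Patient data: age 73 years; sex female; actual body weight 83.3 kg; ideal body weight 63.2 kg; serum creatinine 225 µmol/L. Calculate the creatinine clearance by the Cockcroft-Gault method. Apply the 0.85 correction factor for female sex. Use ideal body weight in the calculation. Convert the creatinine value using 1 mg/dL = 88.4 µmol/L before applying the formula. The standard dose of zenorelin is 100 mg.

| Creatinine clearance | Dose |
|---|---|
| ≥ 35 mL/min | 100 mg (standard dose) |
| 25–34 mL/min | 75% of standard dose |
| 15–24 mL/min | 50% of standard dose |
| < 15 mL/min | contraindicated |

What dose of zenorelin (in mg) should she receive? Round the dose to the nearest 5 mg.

SCr = 225 / 88.4 = 2.545 mg/dL
CrCl = (140 − 73) × 63.2 / (72 × 2.545) × 0.85 = 4234.4 / 183.24 × 0.85 ≈ 19.6 mL/min
CrCl ≈ 20 mL/min → bracket 15–24 mL/min.
50% of 100 mg = 50 mg

50 mg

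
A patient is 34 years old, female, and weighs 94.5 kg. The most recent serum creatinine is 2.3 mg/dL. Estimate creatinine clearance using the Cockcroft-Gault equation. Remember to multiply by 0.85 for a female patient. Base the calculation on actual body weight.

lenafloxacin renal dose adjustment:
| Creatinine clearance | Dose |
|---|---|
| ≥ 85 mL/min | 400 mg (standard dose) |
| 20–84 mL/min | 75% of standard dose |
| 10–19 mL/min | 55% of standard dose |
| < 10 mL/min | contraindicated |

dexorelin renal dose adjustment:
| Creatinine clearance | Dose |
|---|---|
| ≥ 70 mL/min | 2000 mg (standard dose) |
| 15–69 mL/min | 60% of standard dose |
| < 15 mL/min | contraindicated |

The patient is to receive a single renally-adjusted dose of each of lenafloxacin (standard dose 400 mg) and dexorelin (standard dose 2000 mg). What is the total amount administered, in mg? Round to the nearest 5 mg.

CrCl = (140 − 34) × 94.5 / (72 × 2.3) × 0.85 = 10017.0 / 165.60 × 0.85 ≈ 51.4 mL/min
CrCl ≈ 51 mL/min.
lenafloxacin: 20–84 mL/min → 75% of 400 mg = 300 mg.
dexorelin: 15–69 mL/min → 60% of 2000 mg = 1200 mg.
Total = 300 + 1200 = 1500 mg.

1500 mg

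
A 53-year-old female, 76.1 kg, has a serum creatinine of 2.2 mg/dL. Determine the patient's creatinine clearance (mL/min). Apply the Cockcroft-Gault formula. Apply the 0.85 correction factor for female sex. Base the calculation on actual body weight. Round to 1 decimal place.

CrCl = (140 − 53) × 76.1 / (72 × 2.2) × 0.85 = 6620.7 / 158.40 × 0.85 ≈ 35.5 mL/min

35.5 mL/min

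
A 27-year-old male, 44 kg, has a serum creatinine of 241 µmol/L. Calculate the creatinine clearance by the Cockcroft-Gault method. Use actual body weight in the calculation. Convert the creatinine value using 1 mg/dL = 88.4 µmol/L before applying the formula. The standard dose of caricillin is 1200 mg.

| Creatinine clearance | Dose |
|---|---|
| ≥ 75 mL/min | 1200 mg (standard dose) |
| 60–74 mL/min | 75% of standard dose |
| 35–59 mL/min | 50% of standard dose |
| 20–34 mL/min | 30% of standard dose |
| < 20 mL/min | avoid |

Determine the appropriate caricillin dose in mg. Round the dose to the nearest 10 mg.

360 mg

SCr = 241 / 88.4 = 2.726 mg/dL
CrCl = (140 − 27) × 44 / (72 × 2.726) = 4972.0 / 196.27 ≈ 25.3 mL/min
CrCl ≈ 25 mL/min → bracket 20–34 mL/min.
30% of 1200 mg = 360 mg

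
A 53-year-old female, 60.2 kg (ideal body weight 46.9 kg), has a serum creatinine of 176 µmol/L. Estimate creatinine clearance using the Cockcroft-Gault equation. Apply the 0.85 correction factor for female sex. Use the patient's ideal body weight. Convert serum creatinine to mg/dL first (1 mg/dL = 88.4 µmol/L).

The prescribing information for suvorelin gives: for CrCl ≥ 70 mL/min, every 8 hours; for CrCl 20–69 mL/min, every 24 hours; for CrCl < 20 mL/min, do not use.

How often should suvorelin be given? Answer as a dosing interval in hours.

SCr = 176 / 88.4 = 1.991 mg/dL
CrCl = (140 − 53) × 46.9 / (72 × 1.991) × 0.85 = 4080.3 / 143.35 × 0.85 ≈ 24.2 mL/min
CrCl ≈ 24 mL/min → bracket 20–69 mL/min → every 24 hours.

every 24 hours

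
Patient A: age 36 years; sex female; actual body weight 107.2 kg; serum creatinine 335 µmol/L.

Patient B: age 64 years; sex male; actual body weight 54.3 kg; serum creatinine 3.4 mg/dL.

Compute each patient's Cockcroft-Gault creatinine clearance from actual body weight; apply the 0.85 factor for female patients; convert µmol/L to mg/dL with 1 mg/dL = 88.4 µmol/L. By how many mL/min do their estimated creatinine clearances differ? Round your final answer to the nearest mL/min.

18 mL/min

Patient A: SCr = 335 / 88.4 = 3.79 mg/dL
Patient A: CrCl = (140 − 36) × 107.2 / (72 × 3.79) × 0.85 = 11148.8 / 272.88 × 0.85 ≈ 34.7 mL/min
Patient B: CrCl = (140 − 64) × 54.3 / (72 × 3.4) = 4126.8 / 244.80 ≈ 16.9 mL/min
|34.7 − 16.9| = 17.8 mL/min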